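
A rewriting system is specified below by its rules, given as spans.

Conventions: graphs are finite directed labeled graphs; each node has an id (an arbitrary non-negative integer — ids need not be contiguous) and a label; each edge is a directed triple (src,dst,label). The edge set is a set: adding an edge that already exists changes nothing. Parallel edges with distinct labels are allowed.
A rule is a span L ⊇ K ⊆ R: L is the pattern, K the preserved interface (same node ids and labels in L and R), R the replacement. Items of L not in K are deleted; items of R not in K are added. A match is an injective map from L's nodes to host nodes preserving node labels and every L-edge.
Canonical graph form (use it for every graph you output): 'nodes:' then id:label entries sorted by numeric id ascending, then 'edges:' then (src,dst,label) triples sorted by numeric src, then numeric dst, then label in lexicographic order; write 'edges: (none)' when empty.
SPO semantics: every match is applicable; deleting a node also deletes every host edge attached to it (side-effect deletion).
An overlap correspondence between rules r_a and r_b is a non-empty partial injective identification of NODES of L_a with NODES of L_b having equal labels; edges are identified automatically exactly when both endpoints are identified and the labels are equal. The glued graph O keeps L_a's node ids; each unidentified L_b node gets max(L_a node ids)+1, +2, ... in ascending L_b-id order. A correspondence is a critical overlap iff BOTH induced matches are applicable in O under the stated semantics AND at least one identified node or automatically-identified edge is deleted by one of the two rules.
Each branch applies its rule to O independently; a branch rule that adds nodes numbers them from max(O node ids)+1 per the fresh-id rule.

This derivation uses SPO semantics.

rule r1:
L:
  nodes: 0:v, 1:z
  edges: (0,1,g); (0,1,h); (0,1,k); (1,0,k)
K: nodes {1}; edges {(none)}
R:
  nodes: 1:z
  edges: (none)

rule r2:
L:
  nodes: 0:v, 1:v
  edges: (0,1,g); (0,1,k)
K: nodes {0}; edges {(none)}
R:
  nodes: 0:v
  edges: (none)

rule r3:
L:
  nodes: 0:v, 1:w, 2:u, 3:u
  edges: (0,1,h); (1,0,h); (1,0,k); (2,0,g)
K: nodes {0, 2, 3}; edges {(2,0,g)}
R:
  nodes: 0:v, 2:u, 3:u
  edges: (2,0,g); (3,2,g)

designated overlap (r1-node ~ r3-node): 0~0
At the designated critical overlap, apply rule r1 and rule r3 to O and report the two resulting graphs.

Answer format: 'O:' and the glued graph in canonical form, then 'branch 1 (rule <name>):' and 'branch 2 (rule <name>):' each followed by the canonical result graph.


O:
nodes: 0:v, 1:z, 2:w, 3:u, 4:u
edges: (0,1,g); (0,1,h); (0,1,k); (0,2,h); (1,0,k); (2,0,h); (2,0,k); (3,0,g)
branch 1 (rule r1):
nodes: 1:z, 2:w, 3:u, 4:u
edges: (none)
branch 2 (rule r3):
nodes: 0:v, 1:z, 3:u, 4:u
edges: (0,1,g); (0,1,h); (0,1,k); (1,0,k); (3,0,g); (4,3,g)


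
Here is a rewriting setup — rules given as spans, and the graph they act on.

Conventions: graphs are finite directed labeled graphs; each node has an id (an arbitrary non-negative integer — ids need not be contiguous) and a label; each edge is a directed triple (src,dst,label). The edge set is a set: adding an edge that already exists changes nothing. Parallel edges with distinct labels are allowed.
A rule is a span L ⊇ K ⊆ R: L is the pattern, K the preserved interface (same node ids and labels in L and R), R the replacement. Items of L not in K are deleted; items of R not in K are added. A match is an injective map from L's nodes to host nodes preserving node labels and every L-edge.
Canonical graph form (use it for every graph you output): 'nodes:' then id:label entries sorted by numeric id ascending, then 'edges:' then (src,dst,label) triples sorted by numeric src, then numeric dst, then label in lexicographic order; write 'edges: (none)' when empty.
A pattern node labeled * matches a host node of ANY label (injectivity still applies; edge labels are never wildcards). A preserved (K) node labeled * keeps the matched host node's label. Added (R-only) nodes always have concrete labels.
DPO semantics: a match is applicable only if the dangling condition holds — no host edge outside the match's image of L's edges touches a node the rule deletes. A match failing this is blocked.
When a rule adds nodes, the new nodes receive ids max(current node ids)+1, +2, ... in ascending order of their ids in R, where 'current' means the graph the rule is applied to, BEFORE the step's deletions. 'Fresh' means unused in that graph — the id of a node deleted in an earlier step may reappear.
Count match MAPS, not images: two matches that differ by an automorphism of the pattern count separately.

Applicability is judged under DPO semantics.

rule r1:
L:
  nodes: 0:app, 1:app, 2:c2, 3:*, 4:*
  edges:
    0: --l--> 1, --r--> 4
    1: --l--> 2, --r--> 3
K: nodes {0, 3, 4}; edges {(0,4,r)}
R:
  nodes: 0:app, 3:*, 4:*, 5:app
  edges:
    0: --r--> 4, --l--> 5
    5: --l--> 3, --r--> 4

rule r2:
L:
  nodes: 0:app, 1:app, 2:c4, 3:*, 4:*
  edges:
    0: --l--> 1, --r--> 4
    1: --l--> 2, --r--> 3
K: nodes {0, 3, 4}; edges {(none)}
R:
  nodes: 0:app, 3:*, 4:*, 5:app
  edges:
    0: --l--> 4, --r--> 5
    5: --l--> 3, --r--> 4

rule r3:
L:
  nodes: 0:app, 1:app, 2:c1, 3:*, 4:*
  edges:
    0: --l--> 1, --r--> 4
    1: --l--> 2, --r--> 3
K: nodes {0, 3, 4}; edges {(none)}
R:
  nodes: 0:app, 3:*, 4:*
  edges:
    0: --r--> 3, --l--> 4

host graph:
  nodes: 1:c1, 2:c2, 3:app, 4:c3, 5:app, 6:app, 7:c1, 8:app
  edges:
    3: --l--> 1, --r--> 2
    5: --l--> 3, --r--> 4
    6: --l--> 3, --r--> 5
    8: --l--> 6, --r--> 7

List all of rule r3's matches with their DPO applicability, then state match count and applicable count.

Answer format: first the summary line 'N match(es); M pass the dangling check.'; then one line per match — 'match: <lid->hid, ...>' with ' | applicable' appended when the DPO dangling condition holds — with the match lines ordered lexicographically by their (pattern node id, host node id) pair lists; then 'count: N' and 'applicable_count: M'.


2 match(es); 0 pass the dangling check.
match: 0->5, 1->3, 2->1, 3->2, 4->4
match: 0->6, 1->3, 2->1, 3->2, 4->5
count: 2
applicable_count: 0


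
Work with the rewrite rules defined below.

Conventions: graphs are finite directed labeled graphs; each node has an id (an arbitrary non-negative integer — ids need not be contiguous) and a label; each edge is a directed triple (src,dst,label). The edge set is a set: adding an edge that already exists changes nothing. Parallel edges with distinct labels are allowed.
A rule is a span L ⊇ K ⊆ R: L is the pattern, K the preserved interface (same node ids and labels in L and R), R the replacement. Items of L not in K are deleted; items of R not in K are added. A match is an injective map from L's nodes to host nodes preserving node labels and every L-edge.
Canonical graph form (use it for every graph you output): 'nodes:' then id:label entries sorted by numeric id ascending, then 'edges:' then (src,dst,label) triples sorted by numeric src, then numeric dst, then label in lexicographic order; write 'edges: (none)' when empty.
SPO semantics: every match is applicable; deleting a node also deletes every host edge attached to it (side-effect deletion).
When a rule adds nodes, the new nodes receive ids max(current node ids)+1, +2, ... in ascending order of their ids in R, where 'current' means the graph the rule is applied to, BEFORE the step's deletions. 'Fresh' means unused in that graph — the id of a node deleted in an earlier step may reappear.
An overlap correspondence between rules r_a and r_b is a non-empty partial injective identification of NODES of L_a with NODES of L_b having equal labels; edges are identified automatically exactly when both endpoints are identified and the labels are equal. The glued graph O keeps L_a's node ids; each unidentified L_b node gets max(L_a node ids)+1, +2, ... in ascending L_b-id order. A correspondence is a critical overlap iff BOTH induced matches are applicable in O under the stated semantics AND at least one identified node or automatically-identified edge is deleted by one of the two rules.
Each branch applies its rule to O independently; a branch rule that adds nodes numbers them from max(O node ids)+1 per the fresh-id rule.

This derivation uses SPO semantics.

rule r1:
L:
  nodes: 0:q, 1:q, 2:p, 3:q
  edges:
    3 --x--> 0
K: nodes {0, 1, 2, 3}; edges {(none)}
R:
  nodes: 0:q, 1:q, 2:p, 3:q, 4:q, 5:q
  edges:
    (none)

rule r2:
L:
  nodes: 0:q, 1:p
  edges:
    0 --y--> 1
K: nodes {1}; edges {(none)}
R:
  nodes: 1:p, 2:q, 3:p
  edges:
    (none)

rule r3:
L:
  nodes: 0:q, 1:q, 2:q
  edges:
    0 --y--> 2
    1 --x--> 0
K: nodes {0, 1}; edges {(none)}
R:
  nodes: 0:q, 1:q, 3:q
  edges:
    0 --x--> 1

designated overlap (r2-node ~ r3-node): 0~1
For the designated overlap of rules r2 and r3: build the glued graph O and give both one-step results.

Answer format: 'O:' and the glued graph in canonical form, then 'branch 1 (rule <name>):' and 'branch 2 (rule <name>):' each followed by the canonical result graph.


O:
nodes: 0:q, 1:p, 2:q, 3:q
edges: (0,1,y); (0,2,x); (2,3,y)
branch 1 (rule r2):
nodes: 1:p, 2:q, 3:q, 4:q, 5:p
edges: (2,3,y)
branch 2 (rule r3):
nodes: 0:q, 1:p, 2:q, 4:q
edges: (0,1,y); (2,0,x)


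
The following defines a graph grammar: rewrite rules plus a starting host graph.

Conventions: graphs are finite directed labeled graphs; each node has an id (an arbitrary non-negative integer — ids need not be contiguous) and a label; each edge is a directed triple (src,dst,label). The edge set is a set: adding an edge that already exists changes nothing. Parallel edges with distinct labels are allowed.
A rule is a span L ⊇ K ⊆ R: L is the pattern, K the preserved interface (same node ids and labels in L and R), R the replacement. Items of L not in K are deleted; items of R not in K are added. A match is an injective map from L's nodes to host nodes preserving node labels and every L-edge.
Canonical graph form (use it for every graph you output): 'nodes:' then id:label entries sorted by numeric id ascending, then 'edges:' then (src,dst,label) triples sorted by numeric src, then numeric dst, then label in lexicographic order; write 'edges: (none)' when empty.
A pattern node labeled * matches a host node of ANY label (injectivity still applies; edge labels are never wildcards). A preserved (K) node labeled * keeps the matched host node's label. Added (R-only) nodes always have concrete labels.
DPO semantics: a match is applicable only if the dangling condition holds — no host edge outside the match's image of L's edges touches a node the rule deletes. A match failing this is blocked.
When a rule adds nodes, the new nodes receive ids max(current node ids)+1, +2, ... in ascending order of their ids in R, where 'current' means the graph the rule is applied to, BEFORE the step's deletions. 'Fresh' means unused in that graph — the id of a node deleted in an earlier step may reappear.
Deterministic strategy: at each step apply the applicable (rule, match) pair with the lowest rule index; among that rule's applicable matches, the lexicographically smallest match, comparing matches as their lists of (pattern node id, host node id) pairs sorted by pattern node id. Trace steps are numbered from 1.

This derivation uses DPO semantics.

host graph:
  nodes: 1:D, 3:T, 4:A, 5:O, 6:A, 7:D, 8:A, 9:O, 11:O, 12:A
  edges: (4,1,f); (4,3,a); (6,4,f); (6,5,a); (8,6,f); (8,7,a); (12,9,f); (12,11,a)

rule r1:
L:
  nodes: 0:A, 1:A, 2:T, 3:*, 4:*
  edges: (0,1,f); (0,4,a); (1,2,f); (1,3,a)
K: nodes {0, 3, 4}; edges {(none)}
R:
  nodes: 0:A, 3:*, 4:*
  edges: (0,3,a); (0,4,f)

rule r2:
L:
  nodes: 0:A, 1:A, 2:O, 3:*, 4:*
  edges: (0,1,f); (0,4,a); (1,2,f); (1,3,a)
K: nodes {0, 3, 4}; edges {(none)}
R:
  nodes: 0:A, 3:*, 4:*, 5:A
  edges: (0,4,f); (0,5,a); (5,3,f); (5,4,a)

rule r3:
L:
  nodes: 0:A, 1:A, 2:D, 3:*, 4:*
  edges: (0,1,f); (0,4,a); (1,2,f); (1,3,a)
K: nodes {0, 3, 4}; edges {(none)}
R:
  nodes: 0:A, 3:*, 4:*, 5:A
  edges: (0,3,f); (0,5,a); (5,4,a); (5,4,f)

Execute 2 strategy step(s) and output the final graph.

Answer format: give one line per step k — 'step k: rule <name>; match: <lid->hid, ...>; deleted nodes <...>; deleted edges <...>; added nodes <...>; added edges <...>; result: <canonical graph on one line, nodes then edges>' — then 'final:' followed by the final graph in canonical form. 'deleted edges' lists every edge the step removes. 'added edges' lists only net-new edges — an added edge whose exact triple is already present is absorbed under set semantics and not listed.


step 1: rule r3; match: 0->6, 1->4, 2->1, 3->3, 4->5; deleted nodes 1, 4; deleted edges (4,1,f); (4,3,a); (6,4,f); (6,5,a); added nodes 13; added edges (6,3,f); (6,13,a); (13,5,a); (13,5,f); result: nodes: 3:T, 5:O, 6:A, 7:D, 8:A, 9:O, 11:O, 12:A, 13:A edges: (6,3,f); (6,13,a); (8,6,f); (8,7,a); (12,9,f); (12,11,a); (13,5,a); (13,5,f)
step 2: rule r1; match: 0->8, 1->6, 2->3, 3->13, 4->7; deleted nodes 3, 6; deleted edges (6,3,f); (6,13,a); (8,6,f); (8,7,a); added nodes (none); added edges (8,7,f); (8,13,a); result: nodes: 5:O, 7:D, 8:A, 9:O, 11:O, 12:A, 13:A edges: (8,7,f); (8,13,a); (12,9,f); (12,11,a); (13,5,a); (13,5,f)
final:
nodes: 5:O, 7:D, 8:A, 9:O, 11:O, 12:A, 13:A
edges: (8,7,f); (8,13,a); (12,9,f); (12,11,a); (13,5,a); (13,5,f)


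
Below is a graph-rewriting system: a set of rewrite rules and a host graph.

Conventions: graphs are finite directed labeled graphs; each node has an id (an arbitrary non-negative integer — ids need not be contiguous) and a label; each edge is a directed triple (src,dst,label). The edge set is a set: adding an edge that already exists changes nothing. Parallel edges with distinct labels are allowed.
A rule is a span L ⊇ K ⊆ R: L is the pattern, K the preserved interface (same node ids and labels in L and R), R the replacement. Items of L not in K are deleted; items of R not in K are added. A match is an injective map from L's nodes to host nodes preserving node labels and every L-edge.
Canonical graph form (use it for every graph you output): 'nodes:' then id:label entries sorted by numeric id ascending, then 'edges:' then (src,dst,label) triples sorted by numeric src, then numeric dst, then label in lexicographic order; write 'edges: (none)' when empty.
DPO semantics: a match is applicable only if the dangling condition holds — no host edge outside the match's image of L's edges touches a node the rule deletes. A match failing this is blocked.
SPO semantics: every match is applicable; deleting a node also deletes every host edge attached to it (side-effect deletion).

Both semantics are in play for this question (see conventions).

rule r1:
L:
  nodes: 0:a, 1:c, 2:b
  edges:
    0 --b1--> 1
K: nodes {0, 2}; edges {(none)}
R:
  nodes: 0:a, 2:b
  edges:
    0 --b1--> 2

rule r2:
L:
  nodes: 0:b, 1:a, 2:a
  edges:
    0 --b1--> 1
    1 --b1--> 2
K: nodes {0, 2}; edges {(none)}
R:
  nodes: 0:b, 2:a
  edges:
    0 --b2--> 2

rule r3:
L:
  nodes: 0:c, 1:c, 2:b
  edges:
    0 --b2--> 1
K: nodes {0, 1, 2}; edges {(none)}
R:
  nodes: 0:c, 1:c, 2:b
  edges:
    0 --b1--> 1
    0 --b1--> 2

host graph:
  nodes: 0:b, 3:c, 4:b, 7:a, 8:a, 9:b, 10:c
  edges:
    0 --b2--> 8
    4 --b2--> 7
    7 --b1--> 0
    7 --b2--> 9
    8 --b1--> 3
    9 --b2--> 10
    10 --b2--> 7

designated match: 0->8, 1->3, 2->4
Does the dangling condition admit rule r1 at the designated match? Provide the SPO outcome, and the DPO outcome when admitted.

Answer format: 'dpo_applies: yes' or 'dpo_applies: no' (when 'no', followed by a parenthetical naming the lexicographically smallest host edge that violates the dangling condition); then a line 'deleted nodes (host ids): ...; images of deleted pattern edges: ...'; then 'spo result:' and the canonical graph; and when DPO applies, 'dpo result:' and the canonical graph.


dpo_applies: yes
deleted nodes (host ids): 3; images of deleted pattern edges: (8,3,b1)
spo result:
nodes: 0:b, 4:b, 7:a, 8:a, 9:b, 10:c
edges: (0,8,b2); (4,7,b2); (7,0,b1); (7,9,b2); (8,4,b1); (9,10,b2); (10,7,b2)
dpo result:
nodes: 0:b, 4:b, 7:a, 8:a, 9:b, 10:c
edges: (0,8,b2); (4,7,b2); (7,0,b1); (7,9,b2); (8,4,b1); (9,10,b2); (10,7,b2)


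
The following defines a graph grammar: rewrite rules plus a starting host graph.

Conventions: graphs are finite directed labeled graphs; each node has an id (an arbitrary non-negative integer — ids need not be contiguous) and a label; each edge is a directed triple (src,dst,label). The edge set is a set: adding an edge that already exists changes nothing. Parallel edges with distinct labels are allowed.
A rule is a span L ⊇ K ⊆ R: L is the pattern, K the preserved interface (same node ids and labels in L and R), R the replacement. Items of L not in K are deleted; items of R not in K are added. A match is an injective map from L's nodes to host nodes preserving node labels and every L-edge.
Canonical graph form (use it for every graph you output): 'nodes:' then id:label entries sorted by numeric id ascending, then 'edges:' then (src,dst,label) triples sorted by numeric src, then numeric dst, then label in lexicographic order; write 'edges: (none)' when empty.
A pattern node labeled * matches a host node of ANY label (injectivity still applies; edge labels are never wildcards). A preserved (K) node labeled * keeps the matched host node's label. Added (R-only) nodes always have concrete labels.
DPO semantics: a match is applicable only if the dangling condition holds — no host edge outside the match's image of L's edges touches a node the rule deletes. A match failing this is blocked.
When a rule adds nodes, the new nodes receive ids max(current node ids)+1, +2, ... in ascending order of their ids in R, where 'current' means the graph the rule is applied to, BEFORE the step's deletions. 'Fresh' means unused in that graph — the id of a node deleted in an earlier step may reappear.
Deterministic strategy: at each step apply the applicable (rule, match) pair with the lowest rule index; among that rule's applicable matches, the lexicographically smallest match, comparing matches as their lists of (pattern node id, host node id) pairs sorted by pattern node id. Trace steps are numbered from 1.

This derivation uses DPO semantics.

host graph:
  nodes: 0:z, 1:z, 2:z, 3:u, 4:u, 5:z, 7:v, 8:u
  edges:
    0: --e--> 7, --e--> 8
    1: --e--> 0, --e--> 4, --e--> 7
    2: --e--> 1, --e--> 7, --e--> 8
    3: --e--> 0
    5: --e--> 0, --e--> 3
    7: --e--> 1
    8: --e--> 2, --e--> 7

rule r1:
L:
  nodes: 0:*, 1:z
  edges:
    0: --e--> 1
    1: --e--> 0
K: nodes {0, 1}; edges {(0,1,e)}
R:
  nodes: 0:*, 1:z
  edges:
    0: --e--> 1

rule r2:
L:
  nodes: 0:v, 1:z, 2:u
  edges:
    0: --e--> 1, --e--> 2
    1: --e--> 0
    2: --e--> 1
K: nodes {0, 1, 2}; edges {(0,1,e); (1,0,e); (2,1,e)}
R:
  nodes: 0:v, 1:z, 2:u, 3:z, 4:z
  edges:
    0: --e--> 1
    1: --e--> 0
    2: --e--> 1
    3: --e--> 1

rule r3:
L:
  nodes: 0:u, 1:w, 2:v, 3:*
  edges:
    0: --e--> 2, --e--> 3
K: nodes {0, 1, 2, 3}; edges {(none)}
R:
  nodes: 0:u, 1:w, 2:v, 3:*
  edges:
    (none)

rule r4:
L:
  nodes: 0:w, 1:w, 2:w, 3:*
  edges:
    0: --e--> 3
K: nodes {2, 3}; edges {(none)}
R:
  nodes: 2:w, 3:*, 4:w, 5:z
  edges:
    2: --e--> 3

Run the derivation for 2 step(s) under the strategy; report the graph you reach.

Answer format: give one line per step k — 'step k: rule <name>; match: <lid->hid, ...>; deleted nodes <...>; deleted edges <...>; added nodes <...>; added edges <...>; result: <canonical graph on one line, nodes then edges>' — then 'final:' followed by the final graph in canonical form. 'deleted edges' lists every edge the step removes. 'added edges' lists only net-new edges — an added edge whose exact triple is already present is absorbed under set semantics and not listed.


step 1: rule r1; match: 0->7, 1->1; deleted nodes (none); deleted edges (1,7,e); added nodes (none); added edges (none); result: nodes: 0:z, 1:z, 2:z, 3:u, 4:u, 5:z, 7:v, 8:u edges: (0,7,e); (0,8,e); (1,0,e); (1,4,e); (2,1,e); (2,7,e); (2,8,e); (3,0,e); (5,0,e); (5,3,e); (7,1,e); (8,2,e); (8,7,e)
step 2: rule r1; match: 0->8, 1->2; deleted nodes (none); deleted edges (2,8,e); added nodes (none); added edges (none); result: nodes: 0:z, 1:z, 2:z, 3:u, 4:u, 5:z, 7:v, 8:u edges: (0,7,e); (0,8,e); (1,0,e); (1,4,e); (2,1,e); (2,7,e); (3,0,e); (5,0,e); (5,3,e); (7,1,e); (8,2,e); (8,7,e)
final:
nodes: 0:z, 1:z, 2:z, 3:u, 4:u, 5:z, 7:v, 8:u
edges: (0,7,e); (0,8,e); (1,0,e); (1,4,e); (2,1,e); (2,7,e); (3,0,e); (5,0,e); (5,3,e); (7,1,e); (8,2,e); (8,7,e)


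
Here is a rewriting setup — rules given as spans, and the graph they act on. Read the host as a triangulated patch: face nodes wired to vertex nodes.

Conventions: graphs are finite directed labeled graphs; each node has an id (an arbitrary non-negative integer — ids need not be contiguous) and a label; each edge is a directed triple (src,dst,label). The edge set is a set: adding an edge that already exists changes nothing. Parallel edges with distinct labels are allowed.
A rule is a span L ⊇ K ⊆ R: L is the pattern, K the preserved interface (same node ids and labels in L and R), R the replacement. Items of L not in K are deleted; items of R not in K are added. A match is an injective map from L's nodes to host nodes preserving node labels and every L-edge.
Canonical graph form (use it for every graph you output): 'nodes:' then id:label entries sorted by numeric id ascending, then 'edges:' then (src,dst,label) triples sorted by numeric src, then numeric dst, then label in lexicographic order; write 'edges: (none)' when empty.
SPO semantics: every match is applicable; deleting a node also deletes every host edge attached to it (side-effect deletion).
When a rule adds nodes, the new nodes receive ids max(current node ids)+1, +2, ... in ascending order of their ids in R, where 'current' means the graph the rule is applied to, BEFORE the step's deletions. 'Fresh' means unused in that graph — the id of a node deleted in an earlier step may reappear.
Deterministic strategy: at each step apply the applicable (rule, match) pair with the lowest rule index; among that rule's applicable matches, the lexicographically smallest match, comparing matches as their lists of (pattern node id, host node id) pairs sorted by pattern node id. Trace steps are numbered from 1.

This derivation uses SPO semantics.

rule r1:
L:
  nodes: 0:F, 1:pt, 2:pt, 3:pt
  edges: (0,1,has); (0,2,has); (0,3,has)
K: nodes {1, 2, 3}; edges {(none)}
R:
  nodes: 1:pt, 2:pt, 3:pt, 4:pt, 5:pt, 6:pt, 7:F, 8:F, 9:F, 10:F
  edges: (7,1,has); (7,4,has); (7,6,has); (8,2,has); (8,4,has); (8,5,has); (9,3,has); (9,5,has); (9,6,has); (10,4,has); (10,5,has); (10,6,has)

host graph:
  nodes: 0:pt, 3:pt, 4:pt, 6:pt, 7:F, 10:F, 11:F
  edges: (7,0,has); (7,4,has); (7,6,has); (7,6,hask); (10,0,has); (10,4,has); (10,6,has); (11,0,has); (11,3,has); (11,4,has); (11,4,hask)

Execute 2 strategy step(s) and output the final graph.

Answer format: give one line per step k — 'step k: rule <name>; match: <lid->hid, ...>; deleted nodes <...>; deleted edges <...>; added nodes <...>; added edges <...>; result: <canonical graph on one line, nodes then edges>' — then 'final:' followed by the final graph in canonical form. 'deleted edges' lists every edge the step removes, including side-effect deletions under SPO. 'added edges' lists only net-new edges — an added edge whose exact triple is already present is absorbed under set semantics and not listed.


step 1: rule r1; match: 0->7, 1->0, 2->4, 3->6; deleted nodes 7; deleted edges (7,0,has); (7,4,has); (7,6,has); (7,6,hask); added nodes 12, 13, 14, 15, 16, 17, 18; added edges (15,0,has); (15,12,has); (15,14,has); (16,4,has); (16,12,has); (16,13,has); (17,6,has); (17,13,has); (17,14,has); (18,12,has); (18,13,has); (18,14,has); result: nodes: 0:pt, 3:pt, 4:pt, 6:pt, 10:F, 11:F, 12:pt, 13:pt, 14:pt, 15:F, 16:F, 17:F, 18:F edges: (10,0,has); (10,4,has); (10,6,has); (11,0,has); (11,3,has); (11,4,has); (11,4,hask); (15,0,has); (15,12,has); (15,14,has); (16,4,has); (16,12,has); (16,13,has); (17,6,has); (17,13,has); (17,14,has); (18,12,has); (18,13,has); (18,14,has)
step 2: rule r1; match: 0->10, 1->0, 2->4, 3->6; deleted nodes 10; deleted edges (10,0,has); (10,4,has); (10,6,has); added nodes 19, 20, 21, 22, 23, 24, 25; added edges (22,0,has); (22,19,has); (22,21,has); (23,4,has); (23,19,has); (23,20,has); (24,6,has); (24,20,has); (24,21,has); (25,19,has); (25,20,has); (25,21,has); result: nodes: 0:pt, 3:pt, 4:pt, 6:pt, 11:F, 12:pt, 13:pt, 14:pt, 15:F, 16:F, 17:F, 18:F, 19:pt, 20:pt, 21:pt, 22:F, 23:F, 24:F, 25:F edges: (11,0,has); (11,3,has); (11,4,has); (11,4,hask); (15,0,has); (15,12,has); (15,14,has); (16,4,has); (16,12,has); (16,13,has); (17,6,has); (17,13,has); (17,14,has); (18,12,has); (18,13,has); (18,14,has); (22,0,has); (22,19,has); (22,21,has); (23,4,has); (23,19,has); (23,20,has); (24,6,has); (24,20,has); (24,21,has); (25,19,has); (25,20,has); (25,21,has)
final:
nodes: 0:pt, 3:pt, 4:pt, 6:pt, 11:F, 12:pt, 13:pt, 14:pt, 15:F, 16:F, 17:F, 18:F, 19:pt, 20:pt, 21:pt, 22:F, 23:F, 24:F, 25:F
edges: (11,0,has); (11,3,has); (11,4,has); (11,4,hask); (15,0,has); (15,12,has); (15,14,has); (16,4,has); (16,12,has); (16,13,has); (17,6,has); (17,13,has); (17,14,has); (18,12,has); (18,13,has); (18,14,has); (22,0,has); (22,19,has); (22,21,has); (23,4,has); (23,19,has); (23,20,has); (24,6,has); (24,20,has); (24,21,has); (25,19,has); (25,20,has); (25,21,has)


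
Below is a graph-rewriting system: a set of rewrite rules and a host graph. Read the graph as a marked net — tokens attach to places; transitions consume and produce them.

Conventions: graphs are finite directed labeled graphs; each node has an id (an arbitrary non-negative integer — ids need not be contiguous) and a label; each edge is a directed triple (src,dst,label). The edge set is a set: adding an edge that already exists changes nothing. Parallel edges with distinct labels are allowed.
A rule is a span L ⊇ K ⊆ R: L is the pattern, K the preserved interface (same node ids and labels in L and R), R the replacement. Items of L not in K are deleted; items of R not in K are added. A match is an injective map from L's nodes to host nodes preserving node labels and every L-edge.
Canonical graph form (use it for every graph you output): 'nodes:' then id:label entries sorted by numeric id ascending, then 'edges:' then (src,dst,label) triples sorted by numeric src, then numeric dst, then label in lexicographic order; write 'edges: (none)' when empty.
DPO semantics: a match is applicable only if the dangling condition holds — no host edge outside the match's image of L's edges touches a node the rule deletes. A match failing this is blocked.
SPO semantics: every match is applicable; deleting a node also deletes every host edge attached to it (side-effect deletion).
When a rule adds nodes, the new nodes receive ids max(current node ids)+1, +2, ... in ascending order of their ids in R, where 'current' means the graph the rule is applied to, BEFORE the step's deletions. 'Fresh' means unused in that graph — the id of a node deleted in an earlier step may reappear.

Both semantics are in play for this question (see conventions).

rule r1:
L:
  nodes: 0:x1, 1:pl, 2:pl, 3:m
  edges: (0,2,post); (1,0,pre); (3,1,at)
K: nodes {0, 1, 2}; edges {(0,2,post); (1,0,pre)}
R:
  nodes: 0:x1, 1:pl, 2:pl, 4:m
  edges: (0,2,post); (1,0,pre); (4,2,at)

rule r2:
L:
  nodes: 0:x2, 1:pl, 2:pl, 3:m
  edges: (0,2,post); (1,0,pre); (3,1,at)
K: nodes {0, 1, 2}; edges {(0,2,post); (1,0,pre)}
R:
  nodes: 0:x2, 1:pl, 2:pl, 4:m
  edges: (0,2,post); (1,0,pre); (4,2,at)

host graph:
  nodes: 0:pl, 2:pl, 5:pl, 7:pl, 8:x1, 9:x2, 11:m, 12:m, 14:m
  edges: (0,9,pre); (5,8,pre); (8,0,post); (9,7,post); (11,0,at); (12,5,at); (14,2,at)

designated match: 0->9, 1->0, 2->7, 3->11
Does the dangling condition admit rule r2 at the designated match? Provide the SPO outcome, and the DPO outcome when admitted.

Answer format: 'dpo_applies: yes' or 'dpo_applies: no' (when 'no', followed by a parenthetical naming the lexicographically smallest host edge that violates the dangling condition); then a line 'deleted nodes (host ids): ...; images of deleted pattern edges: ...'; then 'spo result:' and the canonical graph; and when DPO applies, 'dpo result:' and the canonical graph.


dpo_applies: yes
deleted nodes (host ids): 11; images of deleted pattern edges: (11,0,at)
spo result:
nodes: 0:pl, 2:pl, 5:pl, 7:pl, 8:x1, 9:x2, 12:m, 14:m, 15:m
edges: (0,9,pre); (5,8,pre); (8,0,post); (9,7,post); (12,5,at); (14,2,at); (15,7,at)
dpo result:
nodes: 0:pl, 2:pl, 5:pl, 7:pl, 8:x1, 9:x2, 12:m, 14:m, 15:m
edges: (0,9,pre); (5,8,pre); (8,0,post); (9,7,post); (12,5,at); (14,2,at); (15,7,at)


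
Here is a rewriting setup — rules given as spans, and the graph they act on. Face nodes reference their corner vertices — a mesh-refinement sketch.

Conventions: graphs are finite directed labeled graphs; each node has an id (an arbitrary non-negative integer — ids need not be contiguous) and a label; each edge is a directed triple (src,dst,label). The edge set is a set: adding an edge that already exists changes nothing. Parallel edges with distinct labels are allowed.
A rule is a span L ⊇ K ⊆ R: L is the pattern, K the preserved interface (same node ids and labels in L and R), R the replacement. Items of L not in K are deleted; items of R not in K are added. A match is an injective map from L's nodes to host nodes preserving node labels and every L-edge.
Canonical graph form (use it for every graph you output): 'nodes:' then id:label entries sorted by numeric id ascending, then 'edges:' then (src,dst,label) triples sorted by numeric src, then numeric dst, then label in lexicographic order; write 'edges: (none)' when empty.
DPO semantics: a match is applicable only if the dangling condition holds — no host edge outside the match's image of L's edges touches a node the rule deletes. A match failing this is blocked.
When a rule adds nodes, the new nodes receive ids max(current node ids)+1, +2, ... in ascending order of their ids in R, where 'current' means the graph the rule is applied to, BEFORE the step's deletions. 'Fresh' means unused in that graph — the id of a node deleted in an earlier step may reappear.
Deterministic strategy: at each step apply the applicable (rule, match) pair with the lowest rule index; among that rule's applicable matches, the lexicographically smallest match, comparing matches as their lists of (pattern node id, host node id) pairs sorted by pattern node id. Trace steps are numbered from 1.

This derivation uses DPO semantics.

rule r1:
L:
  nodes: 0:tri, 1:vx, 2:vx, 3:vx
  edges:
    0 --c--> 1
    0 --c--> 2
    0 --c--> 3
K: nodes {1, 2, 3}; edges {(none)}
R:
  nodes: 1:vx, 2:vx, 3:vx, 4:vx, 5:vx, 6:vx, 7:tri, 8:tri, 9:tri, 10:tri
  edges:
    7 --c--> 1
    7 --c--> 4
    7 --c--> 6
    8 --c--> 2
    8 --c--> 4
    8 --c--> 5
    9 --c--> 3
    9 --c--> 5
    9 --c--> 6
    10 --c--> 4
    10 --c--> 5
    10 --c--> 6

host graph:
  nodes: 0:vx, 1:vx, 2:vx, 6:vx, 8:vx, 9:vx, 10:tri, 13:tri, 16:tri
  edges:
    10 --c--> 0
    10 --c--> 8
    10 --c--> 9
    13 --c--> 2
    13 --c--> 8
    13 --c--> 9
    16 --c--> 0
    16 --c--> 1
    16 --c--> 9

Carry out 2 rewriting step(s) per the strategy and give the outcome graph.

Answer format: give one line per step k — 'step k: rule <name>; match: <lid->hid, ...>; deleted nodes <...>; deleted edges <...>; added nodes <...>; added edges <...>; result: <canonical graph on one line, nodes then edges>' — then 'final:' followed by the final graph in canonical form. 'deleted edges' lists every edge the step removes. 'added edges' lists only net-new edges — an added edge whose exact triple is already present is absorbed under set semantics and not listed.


step 1: rule r1; match: 0->10, 1->0, 2->8, 3->9; deleted nodes 10; deleted edges (10,0,c); (10,8,c); (10,9,c); added nodes 17, 18, 19, 20, 21, 22, 23; added edges (20,0,c); (20,17,c); (20,19,c); (21,8,c); (21,17,c); (21,18,c); (22,9,c); (22,18,c); (22,19,c); (23,17,c); (23,18,c); (23,19,c); result: nodes: 0:vx, 1:vx, 2:vx, 6:vx, 8:vx, 9:vx, 13:tri, 16:tri, 17:vx, 18:vx, 19:vx, 20:tri, 21:tri, 22:tri, 23:tri edges: (13,2,c); (13,8,c); (13,9,c); (16,0,c); (16,1,c); (16,9,c); (20,0,c); (20,17,c); (20,19,c); (21,8,c); (21,17,c); (21,18,c); (22,9,c); (22,18,c); (22,19,c); (23,17,c); (23,18,c); (23,19,c)
step 2: rule r1; match: 0->13, 1->2, 2->8, 3->9; deleted nodes 13; deleted edges (13,2,c); (13,8,c); (13,9,c); added nodes 24, 25, 26, 27, 28, 29, 30; added edges (27,2,c); (27,24,c); (27,26,c); (28,8,c); (28,24,c); (28,25,c); (29,9,c); (29,25,c); (29,26,c); (30,24,c); (30,25,c); (30,26,c); result: nodes: 0:vx, 1:vx, 2:vx, 6:vx, 8:vx, 9:vx, 16:tri, 17:vx, 18:vx, 19:vx, 20:tri, 21:tri, 22:tri, 23:tri, 24:vx, 25:vx, 26:vx, 27:tri, 28:tri, 29:tri, 30:tri edges: (16,0,c); (16,1,c); (16,9,c); (20,0,c); (20,17,c); (20,19,c); (21,8,c); (21,17,c); (21,18,c); (22,9,c); (22,18,c); (22,19,c); (23,17,c); (23,18,c); (23,19,c); (27,2,c); (27,24,c); (27,26,c); (28,8,c); (28,24,c); (28,25,c); (29,9,c); (29,25,c); (29,26,c); (30,24,c); (30,25,c); (30,26,c)
final:
nodes: 0:vx, 1:vx, 2:vx, 6:vx, 8:vx, 9:vx, 16:tri, 17:vx, 18:vx, 19:vx, 20:tri, 21:tri, 22:tri, 23:tri, 24:vx, 25:vx, 26:vx, 27:tri, 28:tri, 29:tri, 30:tri
edges: (16,0,c); (16,1,c); (16,9,c); (20,0,c); (20,17,c); (20,19,c); (21,8,c); (21,17,c); (21,18,c); (22,9,c); (22,18,c); (22,19,c); (23,17,c); (23,18,c); (23,19,c); (27,2,c); (27,24,c); (27,26,c); (28,8,c); (28,24,c); (28,25,c); (29,9,c); (29,25,c); (29,26,c); (30,24,c); (30,25,c); (30,26,c)


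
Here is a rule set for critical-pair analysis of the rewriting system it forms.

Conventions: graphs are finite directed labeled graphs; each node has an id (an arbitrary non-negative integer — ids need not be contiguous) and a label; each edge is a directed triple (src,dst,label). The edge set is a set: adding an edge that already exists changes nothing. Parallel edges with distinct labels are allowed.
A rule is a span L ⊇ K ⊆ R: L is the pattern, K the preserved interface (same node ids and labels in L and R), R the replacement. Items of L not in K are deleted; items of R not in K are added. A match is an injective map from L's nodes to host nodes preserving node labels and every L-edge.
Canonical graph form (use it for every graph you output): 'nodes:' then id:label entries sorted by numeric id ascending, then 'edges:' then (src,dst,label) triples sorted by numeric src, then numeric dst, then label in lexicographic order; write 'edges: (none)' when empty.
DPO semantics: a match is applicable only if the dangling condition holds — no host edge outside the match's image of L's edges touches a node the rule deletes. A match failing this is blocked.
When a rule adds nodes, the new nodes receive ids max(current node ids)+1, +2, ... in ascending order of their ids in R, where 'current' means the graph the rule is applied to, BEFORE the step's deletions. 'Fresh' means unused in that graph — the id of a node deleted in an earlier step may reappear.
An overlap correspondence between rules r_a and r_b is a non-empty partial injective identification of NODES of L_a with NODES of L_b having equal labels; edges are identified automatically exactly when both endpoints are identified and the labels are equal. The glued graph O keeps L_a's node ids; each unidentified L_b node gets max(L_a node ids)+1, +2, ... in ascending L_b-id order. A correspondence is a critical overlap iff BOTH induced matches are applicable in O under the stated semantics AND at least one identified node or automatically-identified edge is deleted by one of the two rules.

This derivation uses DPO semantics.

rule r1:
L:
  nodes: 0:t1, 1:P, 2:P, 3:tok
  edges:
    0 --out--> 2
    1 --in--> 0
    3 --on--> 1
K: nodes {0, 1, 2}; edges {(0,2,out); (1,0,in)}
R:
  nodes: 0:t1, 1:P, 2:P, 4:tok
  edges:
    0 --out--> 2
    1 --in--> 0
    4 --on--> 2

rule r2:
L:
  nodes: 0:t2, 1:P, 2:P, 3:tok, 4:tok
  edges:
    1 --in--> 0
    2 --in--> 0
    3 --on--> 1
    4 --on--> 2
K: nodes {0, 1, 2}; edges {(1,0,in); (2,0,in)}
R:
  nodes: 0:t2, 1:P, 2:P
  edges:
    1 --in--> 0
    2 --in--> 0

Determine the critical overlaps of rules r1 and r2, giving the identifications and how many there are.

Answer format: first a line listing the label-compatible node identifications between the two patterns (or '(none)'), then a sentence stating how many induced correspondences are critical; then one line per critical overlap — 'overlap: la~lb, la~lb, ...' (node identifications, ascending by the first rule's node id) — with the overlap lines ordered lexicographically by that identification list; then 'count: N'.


label-compatible node identifications between L(r1) and L(r2): 1~1, 1~2, 2~1, 2~2, 3~3, 3~4
4 of the induced correspondences are critical overlaps of r1 and r2.
overlap: 1~1, 2~2, 3~3
overlap: 1~1, 3~3
overlap: 1~2, 2~1, 3~4
overlap: 1~2, 3~4
count: 4


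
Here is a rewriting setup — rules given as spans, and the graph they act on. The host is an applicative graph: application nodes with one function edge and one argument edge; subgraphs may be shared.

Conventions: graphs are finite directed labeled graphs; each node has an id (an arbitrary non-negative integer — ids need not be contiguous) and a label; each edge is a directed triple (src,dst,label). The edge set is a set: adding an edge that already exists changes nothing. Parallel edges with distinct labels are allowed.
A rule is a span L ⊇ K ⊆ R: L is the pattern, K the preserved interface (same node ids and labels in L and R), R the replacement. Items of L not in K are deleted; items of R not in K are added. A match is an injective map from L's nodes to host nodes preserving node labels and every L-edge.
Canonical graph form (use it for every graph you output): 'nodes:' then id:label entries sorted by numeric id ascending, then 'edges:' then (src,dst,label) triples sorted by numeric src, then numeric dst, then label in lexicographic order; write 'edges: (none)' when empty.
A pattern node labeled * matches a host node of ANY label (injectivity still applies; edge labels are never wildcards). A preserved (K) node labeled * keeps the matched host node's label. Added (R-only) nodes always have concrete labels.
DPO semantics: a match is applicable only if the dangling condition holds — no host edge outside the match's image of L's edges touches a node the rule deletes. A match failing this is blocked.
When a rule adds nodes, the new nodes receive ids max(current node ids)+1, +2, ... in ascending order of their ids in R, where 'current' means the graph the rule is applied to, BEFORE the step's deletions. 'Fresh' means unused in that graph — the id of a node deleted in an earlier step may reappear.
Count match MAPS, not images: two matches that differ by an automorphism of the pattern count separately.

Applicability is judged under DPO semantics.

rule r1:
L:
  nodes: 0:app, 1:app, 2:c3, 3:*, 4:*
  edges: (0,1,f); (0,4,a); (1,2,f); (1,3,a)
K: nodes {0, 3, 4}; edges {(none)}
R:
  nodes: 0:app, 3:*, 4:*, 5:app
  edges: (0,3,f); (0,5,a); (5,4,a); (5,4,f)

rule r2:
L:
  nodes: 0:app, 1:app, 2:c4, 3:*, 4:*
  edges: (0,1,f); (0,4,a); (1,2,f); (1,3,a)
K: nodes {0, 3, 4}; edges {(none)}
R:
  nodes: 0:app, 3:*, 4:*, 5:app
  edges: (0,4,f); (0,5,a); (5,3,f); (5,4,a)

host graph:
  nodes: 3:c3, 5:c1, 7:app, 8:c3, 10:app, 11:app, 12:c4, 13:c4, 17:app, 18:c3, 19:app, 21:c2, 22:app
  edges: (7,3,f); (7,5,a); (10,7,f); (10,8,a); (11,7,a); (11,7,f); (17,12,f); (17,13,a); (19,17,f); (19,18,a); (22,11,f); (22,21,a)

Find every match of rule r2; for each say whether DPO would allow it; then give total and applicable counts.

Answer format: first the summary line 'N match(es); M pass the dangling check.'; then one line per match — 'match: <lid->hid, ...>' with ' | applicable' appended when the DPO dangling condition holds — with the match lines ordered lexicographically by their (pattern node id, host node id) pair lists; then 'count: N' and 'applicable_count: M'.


1 match(es); 1 pass the dangling check.
match: 0->19, 1->17, 2->12, 3->13, 4->18 | applicable
count: 1
applicable_count: 1


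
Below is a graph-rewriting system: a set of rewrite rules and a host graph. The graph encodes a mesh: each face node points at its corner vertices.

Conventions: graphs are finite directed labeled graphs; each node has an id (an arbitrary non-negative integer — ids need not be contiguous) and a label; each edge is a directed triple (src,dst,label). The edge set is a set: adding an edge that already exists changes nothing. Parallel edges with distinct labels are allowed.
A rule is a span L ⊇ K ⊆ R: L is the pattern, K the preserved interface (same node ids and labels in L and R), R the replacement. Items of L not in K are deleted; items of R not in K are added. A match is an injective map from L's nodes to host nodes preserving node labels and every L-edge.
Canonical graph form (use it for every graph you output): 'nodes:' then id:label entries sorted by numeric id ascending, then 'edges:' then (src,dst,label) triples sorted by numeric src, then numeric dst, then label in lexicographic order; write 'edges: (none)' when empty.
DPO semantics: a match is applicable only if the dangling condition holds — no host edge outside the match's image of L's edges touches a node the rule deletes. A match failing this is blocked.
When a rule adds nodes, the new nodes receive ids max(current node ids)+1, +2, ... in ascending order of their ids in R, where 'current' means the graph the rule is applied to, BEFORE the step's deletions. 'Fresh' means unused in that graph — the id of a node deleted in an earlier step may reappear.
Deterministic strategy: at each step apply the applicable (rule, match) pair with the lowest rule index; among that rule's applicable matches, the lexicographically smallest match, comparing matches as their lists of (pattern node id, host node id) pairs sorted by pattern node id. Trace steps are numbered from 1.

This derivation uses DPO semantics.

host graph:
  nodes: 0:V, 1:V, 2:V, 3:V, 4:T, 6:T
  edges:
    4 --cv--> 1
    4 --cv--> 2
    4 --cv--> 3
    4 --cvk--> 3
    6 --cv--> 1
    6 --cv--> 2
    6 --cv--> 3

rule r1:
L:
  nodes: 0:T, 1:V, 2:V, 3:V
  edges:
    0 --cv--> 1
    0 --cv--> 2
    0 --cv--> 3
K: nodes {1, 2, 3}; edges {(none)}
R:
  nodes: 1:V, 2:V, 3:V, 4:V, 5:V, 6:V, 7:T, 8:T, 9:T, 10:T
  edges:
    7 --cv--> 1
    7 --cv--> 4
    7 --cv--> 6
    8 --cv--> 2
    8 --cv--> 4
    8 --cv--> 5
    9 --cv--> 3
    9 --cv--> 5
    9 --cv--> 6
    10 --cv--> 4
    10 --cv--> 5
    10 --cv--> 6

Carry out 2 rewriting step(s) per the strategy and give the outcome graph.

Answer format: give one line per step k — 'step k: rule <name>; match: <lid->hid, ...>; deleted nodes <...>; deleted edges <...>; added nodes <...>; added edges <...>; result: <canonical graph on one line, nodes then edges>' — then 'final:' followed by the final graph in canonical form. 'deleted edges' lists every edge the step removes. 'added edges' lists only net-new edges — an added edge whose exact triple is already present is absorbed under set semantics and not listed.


step 1: rule r1; match: 0->6, 1->1, 2->2, 3->3; deleted nodes 6; deleted edges (6,1,cv); (6,2,cv); (6,3,cv); added nodes 7, 8, 9, 10, 11, 12, 13; added edges (10,1,cv); (10,7,cv); (10,9,cv); (11,2,cv); (11,7,cv); (11,8,cv); (12,3,cv); (12,8,cv); (12,9,cv); (13,7,cv); (13,8,cv); (13,9,cv); result: nodes: 0:V, 1:V, 2:V, 3:V, 4:T, 7:V, 8:V, 9:V, 10:T, 11:T, 12:T, 13:T edges: (4,1,cv); (4,2,cv); (4,3,cv); (4,3,cvk); (10,1,cv); (10,7,cv); (10,9,cv); (11,2,cv); (11,7,cv); (11,8,cv); (12,3,cv); (12,8,cv); (12,9,cv); (13,7,cv); (13,8,cv); (13,9,cv)
step 2: rule r1; match: 0->10, 1->1, 2->7, 3->9; deleted nodes 10; deleted edges (10,1,cv); (10,7,cv); (10,9,cv); added nodes 14, 15, 16, 17, 18, 19, 20; added edges (17,1,cv); (17,14,cv); (17,16,cv); (18,7,cv); (18,14,cv); (18,15,cv); (19,9,cv); (19,15,cv); (19,16,cv); (20,14,cv); (20,15,cv); (20,16,cv); result: nodes: 0:V, 1:V, 2:V, 3:V, 4:T, 7:V, 8:V, 9:V, 11:T, 12:T, 13:T, 14:V, 15:V, 16:V, 17:T, 18:T, 19:T, 20:T edges: (4,1,cv); (4,2,cv); (4,3,cv); (4,3,cvk); (11,2,cv); (11,7,cv); (11,8,cv); (12,3,cv); (12,8,cv); (12,9,cv); (13,7,cv); (13,8,cv); (13,9,cv); (17,1,cv); (17,14,cv); (17,16,cv); (18,7,cv); (18,14,cv); (18,15,cv); (19,9,cv); (19,15,cv); (19,16,cv); (20,14,cv); (20,15,cv); (20,16,cv)
final:
nodes: 0:V, 1:V, 2:V, 3:V, 4:T, 7:V, 8:V, 9:V, 11:T, 12:T, 13:T, 14:V, 15:V, 16:V, 17:T, 18:T, 19:T, 20:T
edges: (4,1,cv); (4,2,cv); (4,3,cv); (4,3,cvk); (11,2,cv); (11,7,cv); (11,8,cv); (12,3,cv); (12,8,cv); (12,9,cv); (13,7,cv); (13,8,cv); (13,9,cv); (17,1,cv); (17,14,cv); (17,16,cv); (18,7,cv); (18,14,cv); (18,15,cv); (19,9,cv); (19,15,cv); (19,16,cv); (20,14,cv); (20,15,cv); (20,16,cv)
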